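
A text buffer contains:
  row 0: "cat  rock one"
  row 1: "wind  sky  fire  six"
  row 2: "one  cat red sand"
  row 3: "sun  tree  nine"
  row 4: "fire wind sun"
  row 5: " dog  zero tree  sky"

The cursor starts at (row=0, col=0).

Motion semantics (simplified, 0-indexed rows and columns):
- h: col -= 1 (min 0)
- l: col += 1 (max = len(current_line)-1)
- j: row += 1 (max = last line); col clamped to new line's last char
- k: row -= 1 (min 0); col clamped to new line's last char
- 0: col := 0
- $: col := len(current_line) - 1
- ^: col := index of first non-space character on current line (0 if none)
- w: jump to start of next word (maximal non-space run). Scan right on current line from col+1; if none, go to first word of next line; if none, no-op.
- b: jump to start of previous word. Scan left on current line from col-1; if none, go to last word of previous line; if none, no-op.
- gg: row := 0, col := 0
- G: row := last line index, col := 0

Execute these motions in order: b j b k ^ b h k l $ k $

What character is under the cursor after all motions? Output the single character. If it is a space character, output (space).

After 1 (b): row=0 col=0 char='c'
After 2 (j): row=1 col=0 char='w'
After 3 (b): row=0 col=10 char='o'
After 4 (k): row=0 col=10 char='o'
After 5 (^): row=0 col=0 char='c'
After 6 (b): row=0 col=0 char='c'
After 7 (h): row=0 col=0 char='c'
After 8 (k): row=0 col=0 char='c'
After 9 (l): row=0 col=1 char='a'
After 10 ($): row=0 col=12 char='e'
After 11 (k): row=0 col=12 char='e'
After 12 ($): row=0 col=12 char='e'

Answer: e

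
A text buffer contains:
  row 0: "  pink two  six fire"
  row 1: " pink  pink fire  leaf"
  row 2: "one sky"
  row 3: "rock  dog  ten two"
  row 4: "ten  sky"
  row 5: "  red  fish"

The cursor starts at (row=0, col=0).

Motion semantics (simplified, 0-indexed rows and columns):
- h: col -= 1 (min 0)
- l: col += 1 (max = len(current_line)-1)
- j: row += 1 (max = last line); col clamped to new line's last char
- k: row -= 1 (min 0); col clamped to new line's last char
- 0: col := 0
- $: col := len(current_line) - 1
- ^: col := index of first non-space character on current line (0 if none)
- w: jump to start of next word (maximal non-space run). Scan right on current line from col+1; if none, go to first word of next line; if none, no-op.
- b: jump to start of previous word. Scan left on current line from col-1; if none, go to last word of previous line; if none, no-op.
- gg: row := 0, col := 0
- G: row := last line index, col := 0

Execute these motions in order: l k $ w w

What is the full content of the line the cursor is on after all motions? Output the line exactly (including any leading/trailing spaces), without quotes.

Answer:  pink  pink fire  leaf

Derivation:
After 1 (l): row=0 col=1 char='_'
After 2 (k): row=0 col=1 char='_'
After 3 ($): row=0 col=19 char='e'
After 4 (w): row=1 col=1 char='p'
After 5 (w): row=1 col=7 char='p'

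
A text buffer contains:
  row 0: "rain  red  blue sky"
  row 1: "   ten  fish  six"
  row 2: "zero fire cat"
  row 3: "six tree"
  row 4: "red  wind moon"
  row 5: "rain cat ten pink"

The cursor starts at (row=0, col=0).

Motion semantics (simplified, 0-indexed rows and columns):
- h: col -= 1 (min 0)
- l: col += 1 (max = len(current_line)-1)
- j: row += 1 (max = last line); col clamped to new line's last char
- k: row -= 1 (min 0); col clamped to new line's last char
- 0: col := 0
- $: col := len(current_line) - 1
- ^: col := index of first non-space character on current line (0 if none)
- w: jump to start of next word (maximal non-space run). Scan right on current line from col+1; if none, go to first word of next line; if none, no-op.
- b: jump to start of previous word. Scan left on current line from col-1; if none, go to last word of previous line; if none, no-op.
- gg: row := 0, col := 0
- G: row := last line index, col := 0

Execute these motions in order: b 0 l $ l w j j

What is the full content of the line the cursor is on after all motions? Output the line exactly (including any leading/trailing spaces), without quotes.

Answer: six tree

Derivation:
After 1 (b): row=0 col=0 char='r'
After 2 (0): row=0 col=0 char='r'
After 3 (l): row=0 col=1 char='a'
After 4 ($): row=0 col=18 char='y'
After 5 (l): row=0 col=18 char='y'
After 6 (w): row=1 col=3 char='t'
After 7 (j): row=2 col=3 char='o'
After 8 (j): row=3 col=3 char='_'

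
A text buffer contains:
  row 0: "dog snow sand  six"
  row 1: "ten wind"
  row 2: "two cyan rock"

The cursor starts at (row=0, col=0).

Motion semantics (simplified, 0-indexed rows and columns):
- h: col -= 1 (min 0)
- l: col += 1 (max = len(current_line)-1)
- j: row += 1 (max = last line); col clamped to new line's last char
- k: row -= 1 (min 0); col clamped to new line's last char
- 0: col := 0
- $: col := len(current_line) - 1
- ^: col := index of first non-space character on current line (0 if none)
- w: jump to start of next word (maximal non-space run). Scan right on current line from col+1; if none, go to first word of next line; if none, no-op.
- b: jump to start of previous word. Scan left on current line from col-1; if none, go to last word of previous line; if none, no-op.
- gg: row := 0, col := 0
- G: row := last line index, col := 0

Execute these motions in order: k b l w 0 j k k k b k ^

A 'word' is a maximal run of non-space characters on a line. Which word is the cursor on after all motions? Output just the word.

Answer: dog

Derivation:
After 1 (k): row=0 col=0 char='d'
After 2 (b): row=0 col=0 char='d'
After 3 (l): row=0 col=1 char='o'
After 4 (w): row=0 col=4 char='s'
After 5 (0): row=0 col=0 char='d'
After 6 (j): row=1 col=0 char='t'
After 7 (k): row=0 col=0 char='d'
After 8 (k): row=0 col=0 char='d'
After 9 (k): row=0 col=0 char='d'
After 10 (b): row=0 col=0 char='d'
After 11 (k): row=0 col=0 char='d'
After 12 (^): row=0 col=0 char='d'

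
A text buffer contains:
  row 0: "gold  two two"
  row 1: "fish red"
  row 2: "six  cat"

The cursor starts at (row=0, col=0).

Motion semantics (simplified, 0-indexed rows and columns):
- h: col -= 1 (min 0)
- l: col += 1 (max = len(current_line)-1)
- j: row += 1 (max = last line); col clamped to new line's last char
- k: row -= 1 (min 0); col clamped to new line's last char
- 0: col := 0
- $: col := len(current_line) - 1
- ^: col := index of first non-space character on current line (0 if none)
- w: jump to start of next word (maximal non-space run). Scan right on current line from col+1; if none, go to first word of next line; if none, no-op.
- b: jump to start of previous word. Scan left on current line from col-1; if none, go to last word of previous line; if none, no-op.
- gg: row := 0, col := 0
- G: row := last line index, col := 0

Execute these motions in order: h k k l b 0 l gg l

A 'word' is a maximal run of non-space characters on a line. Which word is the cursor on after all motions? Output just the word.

Answer: gold

Derivation:
After 1 (h): row=0 col=0 char='g'
After 2 (k): row=0 col=0 char='g'
After 3 (k): row=0 col=0 char='g'
After 4 (l): row=0 col=1 char='o'
After 5 (b): row=0 col=0 char='g'
After 6 (0): row=0 col=0 char='g'
After 7 (l): row=0 col=1 char='o'
After 8 (gg): row=0 col=0 char='g'
After 9 (l): row=0 col=1 char='o'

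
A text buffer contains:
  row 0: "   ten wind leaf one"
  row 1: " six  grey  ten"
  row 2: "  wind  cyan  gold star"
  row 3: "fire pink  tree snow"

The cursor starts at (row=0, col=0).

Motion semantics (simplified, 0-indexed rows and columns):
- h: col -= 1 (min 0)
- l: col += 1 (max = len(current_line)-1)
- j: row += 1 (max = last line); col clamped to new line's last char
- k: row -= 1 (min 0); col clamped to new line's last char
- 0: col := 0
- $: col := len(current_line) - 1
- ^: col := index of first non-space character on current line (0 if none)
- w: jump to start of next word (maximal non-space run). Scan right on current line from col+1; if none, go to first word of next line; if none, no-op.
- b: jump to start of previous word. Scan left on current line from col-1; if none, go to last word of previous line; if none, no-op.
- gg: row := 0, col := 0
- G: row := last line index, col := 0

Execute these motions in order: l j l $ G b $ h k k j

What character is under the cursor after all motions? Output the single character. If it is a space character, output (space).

After 1 (l): row=0 col=1 char='_'
After 2 (j): row=1 col=1 char='s'
After 3 (l): row=1 col=2 char='i'
After 4 ($): row=1 col=14 char='n'
After 5 (G): row=3 col=0 char='f'
After 6 (b): row=2 col=19 char='s'
After 7 ($): row=2 col=22 char='r'
After 8 (h): row=2 col=21 char='a'
After 9 (k): row=1 col=14 char='n'
After 10 (k): row=0 col=14 char='a'
After 11 (j): row=1 col=14 char='n'

Answer: n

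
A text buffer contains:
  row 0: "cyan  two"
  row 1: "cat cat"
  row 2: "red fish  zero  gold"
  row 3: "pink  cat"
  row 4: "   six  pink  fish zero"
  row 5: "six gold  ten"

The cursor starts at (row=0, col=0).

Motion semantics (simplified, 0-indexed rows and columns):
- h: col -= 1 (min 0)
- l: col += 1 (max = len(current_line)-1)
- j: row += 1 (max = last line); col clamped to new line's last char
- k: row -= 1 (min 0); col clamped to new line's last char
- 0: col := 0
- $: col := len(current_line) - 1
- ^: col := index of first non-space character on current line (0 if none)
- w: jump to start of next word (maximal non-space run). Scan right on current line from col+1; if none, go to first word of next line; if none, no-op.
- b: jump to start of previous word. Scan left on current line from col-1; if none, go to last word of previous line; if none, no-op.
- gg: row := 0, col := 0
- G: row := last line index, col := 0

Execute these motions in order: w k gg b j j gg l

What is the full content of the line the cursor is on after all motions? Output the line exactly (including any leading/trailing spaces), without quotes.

Answer: cyan  two

Derivation:
After 1 (w): row=0 col=6 char='t'
After 2 (k): row=0 col=6 char='t'
After 3 (gg): row=0 col=0 char='c'
After 4 (b): row=0 col=0 char='c'
After 5 (j): row=1 col=0 char='c'
After 6 (j): row=2 col=0 char='r'
After 7 (gg): row=0 col=0 char='c'
After 8 (l): row=0 col=1 char='y'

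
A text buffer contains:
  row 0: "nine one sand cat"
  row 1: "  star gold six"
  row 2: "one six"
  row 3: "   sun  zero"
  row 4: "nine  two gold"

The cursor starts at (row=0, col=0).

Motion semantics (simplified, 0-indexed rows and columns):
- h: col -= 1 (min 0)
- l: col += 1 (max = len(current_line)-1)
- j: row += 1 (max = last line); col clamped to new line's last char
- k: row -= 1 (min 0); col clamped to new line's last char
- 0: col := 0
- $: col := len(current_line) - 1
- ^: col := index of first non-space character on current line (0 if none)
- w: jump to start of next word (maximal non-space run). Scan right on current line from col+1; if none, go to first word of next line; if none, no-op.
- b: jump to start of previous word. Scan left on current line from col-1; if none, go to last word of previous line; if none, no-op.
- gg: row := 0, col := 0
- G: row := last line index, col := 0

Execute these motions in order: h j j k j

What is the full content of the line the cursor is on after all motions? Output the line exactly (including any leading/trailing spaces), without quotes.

After 1 (h): row=0 col=0 char='n'
After 2 (j): row=1 col=0 char='_'
After 3 (j): row=2 col=0 char='o'
After 4 (k): row=1 col=0 char='_'
After 5 (j): row=2 col=0 char='o'

Answer: one six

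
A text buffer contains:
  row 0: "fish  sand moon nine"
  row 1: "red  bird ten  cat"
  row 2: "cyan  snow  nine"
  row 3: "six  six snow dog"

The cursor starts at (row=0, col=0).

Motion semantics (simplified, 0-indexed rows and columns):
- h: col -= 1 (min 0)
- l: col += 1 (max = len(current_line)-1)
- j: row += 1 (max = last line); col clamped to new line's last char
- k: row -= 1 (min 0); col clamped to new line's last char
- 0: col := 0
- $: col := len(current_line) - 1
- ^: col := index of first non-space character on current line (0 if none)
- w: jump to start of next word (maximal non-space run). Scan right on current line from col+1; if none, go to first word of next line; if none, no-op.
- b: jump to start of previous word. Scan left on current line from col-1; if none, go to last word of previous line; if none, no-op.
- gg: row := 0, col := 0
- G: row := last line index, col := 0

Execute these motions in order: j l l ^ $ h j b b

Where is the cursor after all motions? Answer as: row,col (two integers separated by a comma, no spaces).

After 1 (j): row=1 col=0 char='r'
After 2 (l): row=1 col=1 char='e'
After 3 (l): row=1 col=2 char='d'
After 4 (^): row=1 col=0 char='r'
After 5 ($): row=1 col=17 char='t'
After 6 (h): row=1 col=16 char='a'
After 7 (j): row=2 col=15 char='e'
After 8 (b): row=2 col=12 char='n'
After 9 (b): row=2 col=6 char='s'

Answer: 2,6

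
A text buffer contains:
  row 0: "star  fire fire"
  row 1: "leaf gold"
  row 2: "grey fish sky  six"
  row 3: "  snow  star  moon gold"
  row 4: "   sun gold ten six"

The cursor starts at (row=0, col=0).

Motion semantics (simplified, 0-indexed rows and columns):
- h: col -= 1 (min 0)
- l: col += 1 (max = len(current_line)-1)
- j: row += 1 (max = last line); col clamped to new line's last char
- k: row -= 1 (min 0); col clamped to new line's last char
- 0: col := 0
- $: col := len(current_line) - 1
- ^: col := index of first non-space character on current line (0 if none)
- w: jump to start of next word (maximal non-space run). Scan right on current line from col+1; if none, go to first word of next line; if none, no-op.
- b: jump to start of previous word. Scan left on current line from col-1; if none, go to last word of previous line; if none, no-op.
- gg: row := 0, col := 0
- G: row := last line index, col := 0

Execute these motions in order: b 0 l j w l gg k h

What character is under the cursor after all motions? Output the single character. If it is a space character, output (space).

Answer: s

Derivation:
After 1 (b): row=0 col=0 char='s'
After 2 (0): row=0 col=0 char='s'
After 3 (l): row=0 col=1 char='t'
After 4 (j): row=1 col=1 char='e'
After 5 (w): row=1 col=5 char='g'
After 6 (l): row=1 col=6 char='o'
After 7 (gg): row=0 col=0 char='s'
After 8 (k): row=0 col=0 char='s'
After 9 (h): row=0 col=0 char='s'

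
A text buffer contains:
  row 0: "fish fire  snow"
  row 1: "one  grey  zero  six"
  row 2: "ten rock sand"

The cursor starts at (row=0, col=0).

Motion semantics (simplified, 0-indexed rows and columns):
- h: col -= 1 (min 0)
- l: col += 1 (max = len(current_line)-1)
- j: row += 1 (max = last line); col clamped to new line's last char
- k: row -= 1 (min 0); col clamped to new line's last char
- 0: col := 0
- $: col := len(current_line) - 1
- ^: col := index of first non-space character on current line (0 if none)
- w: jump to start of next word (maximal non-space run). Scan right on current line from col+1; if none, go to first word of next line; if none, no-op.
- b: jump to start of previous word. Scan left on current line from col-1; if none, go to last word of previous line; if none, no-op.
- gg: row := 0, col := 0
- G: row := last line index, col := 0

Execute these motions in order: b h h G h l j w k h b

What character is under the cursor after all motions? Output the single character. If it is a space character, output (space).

Answer: o

Derivation:
After 1 (b): row=0 col=0 char='f'
After 2 (h): row=0 col=0 char='f'
After 3 (h): row=0 col=0 char='f'
After 4 (G): row=2 col=0 char='t'
After 5 (h): row=2 col=0 char='t'
After 6 (l): row=2 col=1 char='e'
After 7 (j): row=2 col=1 char='e'
After 8 (w): row=2 col=4 char='r'
After 9 (k): row=1 col=4 char='_'
After 10 (h): row=1 col=3 char='_'
After 11 (b): row=1 col=0 char='o'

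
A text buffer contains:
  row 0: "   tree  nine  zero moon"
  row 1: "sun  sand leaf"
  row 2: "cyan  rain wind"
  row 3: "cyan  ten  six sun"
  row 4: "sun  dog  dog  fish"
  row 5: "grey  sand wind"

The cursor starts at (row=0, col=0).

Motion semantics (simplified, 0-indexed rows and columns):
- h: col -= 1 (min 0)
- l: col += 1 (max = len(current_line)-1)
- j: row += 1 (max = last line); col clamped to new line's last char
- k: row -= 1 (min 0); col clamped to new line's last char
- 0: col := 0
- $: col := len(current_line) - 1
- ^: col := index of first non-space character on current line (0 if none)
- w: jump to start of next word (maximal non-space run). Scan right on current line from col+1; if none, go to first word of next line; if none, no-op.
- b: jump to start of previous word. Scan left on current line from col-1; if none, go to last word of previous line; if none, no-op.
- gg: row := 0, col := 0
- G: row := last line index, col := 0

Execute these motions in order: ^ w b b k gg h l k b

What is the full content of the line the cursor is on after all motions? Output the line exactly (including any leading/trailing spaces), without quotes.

After 1 (^): row=0 col=3 char='t'
After 2 (w): row=0 col=9 char='n'
After 3 (b): row=0 col=3 char='t'
After 4 (b): row=0 col=3 char='t'
After 5 (k): row=0 col=3 char='t'
After 6 (gg): row=0 col=0 char='_'
After 7 (h): row=0 col=0 char='_'
After 8 (l): row=0 col=1 char='_'
After 9 (k): row=0 col=1 char='_'
After 10 (b): row=0 col=1 char='_'

Answer:    tree  nine  zero moon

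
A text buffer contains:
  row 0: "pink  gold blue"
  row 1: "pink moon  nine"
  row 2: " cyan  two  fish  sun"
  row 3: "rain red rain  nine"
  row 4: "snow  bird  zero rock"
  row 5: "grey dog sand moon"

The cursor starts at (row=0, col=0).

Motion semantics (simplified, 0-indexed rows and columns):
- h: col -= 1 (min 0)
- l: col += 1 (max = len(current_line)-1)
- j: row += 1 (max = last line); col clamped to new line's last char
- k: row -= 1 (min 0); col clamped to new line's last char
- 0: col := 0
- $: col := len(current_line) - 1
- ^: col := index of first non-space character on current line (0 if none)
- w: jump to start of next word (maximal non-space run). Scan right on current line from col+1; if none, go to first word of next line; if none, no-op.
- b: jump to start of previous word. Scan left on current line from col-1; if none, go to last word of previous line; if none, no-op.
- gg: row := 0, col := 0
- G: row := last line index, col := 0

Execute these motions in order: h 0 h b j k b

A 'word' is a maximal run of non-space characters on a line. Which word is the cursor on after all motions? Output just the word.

Answer: pink

Derivation:
After 1 (h): row=0 col=0 char='p'
After 2 (0): row=0 col=0 char='p'
After 3 (h): row=0 col=0 char='p'
After 4 (b): row=0 col=0 char='p'
After 5 (j): row=1 col=0 char='p'
After 6 (k): row=0 col=0 char='p'
After 7 (b): row=0 col=0 char='p'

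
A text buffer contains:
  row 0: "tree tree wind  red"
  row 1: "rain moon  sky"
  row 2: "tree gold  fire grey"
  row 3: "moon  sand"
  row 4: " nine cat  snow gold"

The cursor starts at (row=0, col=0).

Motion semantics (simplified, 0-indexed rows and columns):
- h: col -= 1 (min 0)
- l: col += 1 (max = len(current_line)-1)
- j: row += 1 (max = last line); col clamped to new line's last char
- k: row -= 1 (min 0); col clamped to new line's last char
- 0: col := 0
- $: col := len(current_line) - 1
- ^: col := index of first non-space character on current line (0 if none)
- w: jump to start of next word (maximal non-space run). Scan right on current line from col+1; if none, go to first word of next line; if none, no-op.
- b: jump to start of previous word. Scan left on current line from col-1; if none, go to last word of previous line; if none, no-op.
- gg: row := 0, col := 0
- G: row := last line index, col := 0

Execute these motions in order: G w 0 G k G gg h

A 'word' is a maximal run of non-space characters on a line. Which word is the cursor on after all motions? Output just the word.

After 1 (G): row=4 col=0 char='_'
After 2 (w): row=4 col=1 char='n'
After 3 (0): row=4 col=0 char='_'
After 4 (G): row=4 col=0 char='_'
After 5 (k): row=3 col=0 char='m'
After 6 (G): row=4 col=0 char='_'
After 7 (gg): row=0 col=0 char='t'
After 8 (h): row=0 col=0 char='t'

Answer: tree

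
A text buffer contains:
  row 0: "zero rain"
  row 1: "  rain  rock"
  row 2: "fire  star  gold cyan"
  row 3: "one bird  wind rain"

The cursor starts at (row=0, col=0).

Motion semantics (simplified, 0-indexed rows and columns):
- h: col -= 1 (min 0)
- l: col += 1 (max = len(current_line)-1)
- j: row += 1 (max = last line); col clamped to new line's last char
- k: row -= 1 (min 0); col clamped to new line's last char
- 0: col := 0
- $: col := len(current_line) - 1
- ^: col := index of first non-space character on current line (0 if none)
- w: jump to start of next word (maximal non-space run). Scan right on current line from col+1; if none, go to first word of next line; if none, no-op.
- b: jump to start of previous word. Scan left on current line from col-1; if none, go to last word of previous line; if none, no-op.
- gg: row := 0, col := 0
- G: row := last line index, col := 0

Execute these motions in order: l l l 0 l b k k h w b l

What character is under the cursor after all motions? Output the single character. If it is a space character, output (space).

Answer: e

Derivation:
After 1 (l): row=0 col=1 char='e'
After 2 (l): row=0 col=2 char='r'
After 3 (l): row=0 col=3 char='o'
After 4 (0): row=0 col=0 char='z'
After 5 (l): row=0 col=1 char='e'
After 6 (b): row=0 col=0 char='z'
After 7 (k): row=0 col=0 char='z'
After 8 (k): row=0 col=0 char='z'
After 9 (h): row=0 col=0 char='z'
After 10 (w): row=0 col=5 char='r'
After 11 (b): row=0 col=0 char='z'
After 12 (l): row=0 col=1 char='e'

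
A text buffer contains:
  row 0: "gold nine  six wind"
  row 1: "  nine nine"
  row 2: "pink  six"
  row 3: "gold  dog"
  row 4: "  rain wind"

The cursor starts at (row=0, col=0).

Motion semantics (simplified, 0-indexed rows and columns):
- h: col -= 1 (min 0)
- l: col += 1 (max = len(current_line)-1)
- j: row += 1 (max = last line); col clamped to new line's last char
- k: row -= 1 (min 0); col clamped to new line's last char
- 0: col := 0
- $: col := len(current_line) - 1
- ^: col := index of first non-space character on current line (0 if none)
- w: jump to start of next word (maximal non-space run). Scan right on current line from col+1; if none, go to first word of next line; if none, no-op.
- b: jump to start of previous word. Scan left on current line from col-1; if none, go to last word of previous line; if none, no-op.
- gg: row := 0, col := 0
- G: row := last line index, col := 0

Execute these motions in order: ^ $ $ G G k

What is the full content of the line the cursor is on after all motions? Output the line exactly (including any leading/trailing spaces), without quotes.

After 1 (^): row=0 col=0 char='g'
After 2 ($): row=0 col=18 char='d'
After 3 ($): row=0 col=18 char='d'
After 4 (G): row=4 col=0 char='_'
After 5 (G): row=4 col=0 char='_'
After 6 (k): row=3 col=0 char='g'

Answer: gold  dog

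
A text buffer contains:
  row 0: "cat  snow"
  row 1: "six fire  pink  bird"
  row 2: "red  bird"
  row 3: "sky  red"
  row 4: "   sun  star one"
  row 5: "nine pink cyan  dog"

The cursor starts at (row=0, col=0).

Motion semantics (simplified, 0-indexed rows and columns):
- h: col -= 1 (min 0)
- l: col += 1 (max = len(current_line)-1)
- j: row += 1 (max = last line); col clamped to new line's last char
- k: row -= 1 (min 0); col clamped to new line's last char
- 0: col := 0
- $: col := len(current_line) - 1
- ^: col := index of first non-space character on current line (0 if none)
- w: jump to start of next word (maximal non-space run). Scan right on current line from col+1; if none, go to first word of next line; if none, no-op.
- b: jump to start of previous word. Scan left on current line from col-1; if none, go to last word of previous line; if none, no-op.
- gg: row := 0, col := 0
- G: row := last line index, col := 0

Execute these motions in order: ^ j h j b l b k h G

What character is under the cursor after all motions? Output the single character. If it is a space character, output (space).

After 1 (^): row=0 col=0 char='c'
After 2 (j): row=1 col=0 char='s'
After 3 (h): row=1 col=0 char='s'
After 4 (j): row=2 col=0 char='r'
After 5 (b): row=1 col=16 char='b'
After 6 (l): row=1 col=17 char='i'
After 7 (b): row=1 col=16 char='b'
After 8 (k): row=0 col=8 char='w'
After 9 (h): row=0 col=7 char='o'
After 10 (G): row=5 col=0 char='n'

Answer: n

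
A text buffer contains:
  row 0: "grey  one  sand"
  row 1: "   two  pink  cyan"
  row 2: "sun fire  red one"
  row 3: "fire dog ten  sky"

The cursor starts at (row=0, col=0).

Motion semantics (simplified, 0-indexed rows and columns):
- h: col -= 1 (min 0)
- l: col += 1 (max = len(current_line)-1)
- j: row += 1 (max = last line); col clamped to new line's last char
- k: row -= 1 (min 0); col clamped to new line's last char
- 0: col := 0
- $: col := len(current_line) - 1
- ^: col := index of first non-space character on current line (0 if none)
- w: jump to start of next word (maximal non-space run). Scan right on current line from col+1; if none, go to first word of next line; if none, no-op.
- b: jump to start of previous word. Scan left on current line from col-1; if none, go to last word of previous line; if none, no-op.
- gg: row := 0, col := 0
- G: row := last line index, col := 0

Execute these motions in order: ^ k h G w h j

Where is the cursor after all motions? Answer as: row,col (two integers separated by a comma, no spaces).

Answer: 3,4

Derivation:
After 1 (^): row=0 col=0 char='g'
After 2 (k): row=0 col=0 char='g'
After 3 (h): row=0 col=0 char='g'
After 4 (G): row=3 col=0 char='f'
After 5 (w): row=3 col=5 char='d'
After 6 (h): row=3 col=4 char='_'
After 7 (j): row=3 col=4 char='_'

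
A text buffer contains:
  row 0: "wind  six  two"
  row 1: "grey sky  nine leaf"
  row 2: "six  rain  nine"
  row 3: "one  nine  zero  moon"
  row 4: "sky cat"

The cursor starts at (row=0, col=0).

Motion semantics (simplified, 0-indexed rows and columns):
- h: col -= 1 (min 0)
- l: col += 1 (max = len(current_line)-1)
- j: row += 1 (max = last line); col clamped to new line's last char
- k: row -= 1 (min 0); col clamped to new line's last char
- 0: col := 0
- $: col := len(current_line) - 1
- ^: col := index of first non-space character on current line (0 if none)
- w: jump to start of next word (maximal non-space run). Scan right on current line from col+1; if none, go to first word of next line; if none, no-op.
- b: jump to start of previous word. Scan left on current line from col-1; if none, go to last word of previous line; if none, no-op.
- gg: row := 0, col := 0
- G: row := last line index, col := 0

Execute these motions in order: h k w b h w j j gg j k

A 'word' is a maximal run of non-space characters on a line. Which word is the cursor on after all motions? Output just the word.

Answer: wind

Derivation:
After 1 (h): row=0 col=0 char='w'
After 2 (k): row=0 col=0 char='w'
After 3 (w): row=0 col=6 char='s'
After 4 (b): row=0 col=0 char='w'
After 5 (h): row=0 col=0 char='w'
After 6 (w): row=0 col=6 char='s'
After 7 (j): row=1 col=6 char='k'
After 8 (j): row=2 col=6 char='a'
After 9 (gg): row=0 col=0 char='w'
After 10 (j): row=1 col=0 char='g'
After 11 (k): row=0 col=0 char='w'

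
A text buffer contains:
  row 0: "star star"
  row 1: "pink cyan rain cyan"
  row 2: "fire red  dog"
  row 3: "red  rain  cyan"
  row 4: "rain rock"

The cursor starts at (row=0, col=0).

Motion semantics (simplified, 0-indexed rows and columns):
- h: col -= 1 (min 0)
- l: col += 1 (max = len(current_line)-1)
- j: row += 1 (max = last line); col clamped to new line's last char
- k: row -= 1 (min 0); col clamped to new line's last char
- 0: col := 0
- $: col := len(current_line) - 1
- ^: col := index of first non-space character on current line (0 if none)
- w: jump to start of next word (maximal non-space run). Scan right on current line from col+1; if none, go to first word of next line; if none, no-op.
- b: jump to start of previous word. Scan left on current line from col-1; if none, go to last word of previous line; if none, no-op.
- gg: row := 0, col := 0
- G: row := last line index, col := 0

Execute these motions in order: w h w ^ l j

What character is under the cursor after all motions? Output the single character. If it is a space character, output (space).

After 1 (w): row=0 col=5 char='s'
After 2 (h): row=0 col=4 char='_'
After 3 (w): row=0 col=5 char='s'
After 4 (^): row=0 col=0 char='s'
After 5 (l): row=0 col=1 char='t'
After 6 (j): row=1 col=1 char='i'

Answer: i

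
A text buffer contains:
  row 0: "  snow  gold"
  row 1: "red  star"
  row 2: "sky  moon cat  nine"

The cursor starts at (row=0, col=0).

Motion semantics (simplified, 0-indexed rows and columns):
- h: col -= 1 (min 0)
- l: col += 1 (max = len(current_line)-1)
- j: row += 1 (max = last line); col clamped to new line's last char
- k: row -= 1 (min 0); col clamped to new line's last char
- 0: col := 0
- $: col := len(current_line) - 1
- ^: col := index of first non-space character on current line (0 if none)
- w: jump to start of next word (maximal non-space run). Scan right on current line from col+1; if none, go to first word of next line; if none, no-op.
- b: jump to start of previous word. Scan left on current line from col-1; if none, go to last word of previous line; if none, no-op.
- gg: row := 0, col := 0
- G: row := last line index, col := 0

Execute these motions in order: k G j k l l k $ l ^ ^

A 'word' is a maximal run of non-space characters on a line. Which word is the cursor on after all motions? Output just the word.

Answer: snow

Derivation:
After 1 (k): row=0 col=0 char='_'
After 2 (G): row=2 col=0 char='s'
After 3 (j): row=2 col=0 char='s'
After 4 (k): row=1 col=0 char='r'
After 5 (l): row=1 col=1 char='e'
After 6 (l): row=1 col=2 char='d'
After 7 (k): row=0 col=2 char='s'
After 8 ($): row=0 col=11 char='d'
After 9 (l): row=0 col=11 char='d'
After 10 (^): row=0 col=2 char='s'
After 11 (^): row=0 col=2 char='s'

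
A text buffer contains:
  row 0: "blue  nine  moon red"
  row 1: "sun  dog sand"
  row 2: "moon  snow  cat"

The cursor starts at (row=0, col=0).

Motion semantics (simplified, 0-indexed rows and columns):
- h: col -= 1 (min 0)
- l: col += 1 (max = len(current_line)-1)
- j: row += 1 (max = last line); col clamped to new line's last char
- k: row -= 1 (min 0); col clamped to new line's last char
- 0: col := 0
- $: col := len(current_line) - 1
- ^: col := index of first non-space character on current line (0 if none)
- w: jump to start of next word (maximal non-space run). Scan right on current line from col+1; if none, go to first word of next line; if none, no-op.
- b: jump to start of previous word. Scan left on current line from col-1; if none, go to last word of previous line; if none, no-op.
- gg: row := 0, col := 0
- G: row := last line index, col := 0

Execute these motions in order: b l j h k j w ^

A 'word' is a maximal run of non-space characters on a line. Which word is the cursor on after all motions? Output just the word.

Answer: sun

Derivation:
After 1 (b): row=0 col=0 char='b'
After 2 (l): row=0 col=1 char='l'
After 3 (j): row=1 col=1 char='u'
After 4 (h): row=1 col=0 char='s'
After 5 (k): row=0 col=0 char='b'
After 6 (j): row=1 col=0 char='s'
After 7 (w): row=1 col=5 char='d'
After 8 (^): row=1 col=0 char='s'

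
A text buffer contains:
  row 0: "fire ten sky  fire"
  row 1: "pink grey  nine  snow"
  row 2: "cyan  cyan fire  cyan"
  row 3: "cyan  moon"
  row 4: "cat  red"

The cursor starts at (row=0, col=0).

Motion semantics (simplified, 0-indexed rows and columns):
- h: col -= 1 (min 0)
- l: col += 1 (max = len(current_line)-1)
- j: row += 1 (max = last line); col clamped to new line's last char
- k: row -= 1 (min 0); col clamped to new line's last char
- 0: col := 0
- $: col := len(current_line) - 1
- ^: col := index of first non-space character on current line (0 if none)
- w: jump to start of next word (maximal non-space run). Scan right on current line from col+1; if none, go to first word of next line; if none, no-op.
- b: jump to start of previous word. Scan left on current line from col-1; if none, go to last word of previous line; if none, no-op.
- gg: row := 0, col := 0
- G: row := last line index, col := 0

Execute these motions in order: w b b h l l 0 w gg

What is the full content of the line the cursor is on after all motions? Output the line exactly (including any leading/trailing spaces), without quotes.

After 1 (w): row=0 col=5 char='t'
After 2 (b): row=0 col=0 char='f'
After 3 (b): row=0 col=0 char='f'
After 4 (h): row=0 col=0 char='f'
After 5 (l): row=0 col=1 char='i'
After 6 (l): row=0 col=2 char='r'
After 7 (0): row=0 col=0 char='f'
After 8 (w): row=0 col=5 char='t'
After 9 (gg): row=0 col=0 char='f'

Answer: fire ten sky  fire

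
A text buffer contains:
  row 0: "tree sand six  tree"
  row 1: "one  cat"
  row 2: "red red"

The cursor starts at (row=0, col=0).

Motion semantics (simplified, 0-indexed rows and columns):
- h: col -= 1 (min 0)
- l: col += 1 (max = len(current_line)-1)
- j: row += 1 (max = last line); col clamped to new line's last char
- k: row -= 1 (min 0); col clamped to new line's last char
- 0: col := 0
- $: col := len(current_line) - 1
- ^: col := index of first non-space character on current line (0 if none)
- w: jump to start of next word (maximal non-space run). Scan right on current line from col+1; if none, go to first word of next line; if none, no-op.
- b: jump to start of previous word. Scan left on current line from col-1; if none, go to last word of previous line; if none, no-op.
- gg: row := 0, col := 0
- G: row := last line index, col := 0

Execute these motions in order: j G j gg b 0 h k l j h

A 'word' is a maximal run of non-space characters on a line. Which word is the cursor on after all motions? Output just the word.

Answer: one

Derivation:
After 1 (j): row=1 col=0 char='o'
After 2 (G): row=2 col=0 char='r'
After 3 (j): row=2 col=0 char='r'
After 4 (gg): row=0 col=0 char='t'
After 5 (b): row=0 col=0 char='t'
After 6 (0): row=0 col=0 char='t'
After 7 (h): row=0 col=0 char='t'
After 8 (k): row=0 col=0 char='t'
After 9 (l): row=0 col=1 char='r'
After 10 (j): row=1 col=1 char='n'
After 11 (h): row=1 col=0 char='o'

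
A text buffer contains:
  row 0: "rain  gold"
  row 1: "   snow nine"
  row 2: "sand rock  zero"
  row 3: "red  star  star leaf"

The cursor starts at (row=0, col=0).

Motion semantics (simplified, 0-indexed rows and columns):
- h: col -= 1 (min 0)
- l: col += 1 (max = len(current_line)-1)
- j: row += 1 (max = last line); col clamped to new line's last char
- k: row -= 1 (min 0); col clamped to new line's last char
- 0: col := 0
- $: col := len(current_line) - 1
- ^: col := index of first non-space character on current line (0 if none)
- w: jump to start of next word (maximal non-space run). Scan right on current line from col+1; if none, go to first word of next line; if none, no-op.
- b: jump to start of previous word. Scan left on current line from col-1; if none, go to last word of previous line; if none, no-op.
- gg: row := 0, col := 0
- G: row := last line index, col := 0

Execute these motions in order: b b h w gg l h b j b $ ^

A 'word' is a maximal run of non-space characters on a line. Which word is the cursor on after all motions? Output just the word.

Answer: rain

Derivation:
After 1 (b): row=0 col=0 char='r'
After 2 (b): row=0 col=0 char='r'
After 3 (h): row=0 col=0 char='r'
After 4 (w): row=0 col=6 char='g'
After 5 (gg): row=0 col=0 char='r'
After 6 (l): row=0 col=1 char='a'
After 7 (h): row=0 col=0 char='r'
After 8 (b): row=0 col=0 char='r'
After 9 (j): row=1 col=0 char='_'
After 10 (b): row=0 col=6 char='g'
After 11 ($): row=0 col=9 char='d'
After 12 (^): row=0 col=0 char='r'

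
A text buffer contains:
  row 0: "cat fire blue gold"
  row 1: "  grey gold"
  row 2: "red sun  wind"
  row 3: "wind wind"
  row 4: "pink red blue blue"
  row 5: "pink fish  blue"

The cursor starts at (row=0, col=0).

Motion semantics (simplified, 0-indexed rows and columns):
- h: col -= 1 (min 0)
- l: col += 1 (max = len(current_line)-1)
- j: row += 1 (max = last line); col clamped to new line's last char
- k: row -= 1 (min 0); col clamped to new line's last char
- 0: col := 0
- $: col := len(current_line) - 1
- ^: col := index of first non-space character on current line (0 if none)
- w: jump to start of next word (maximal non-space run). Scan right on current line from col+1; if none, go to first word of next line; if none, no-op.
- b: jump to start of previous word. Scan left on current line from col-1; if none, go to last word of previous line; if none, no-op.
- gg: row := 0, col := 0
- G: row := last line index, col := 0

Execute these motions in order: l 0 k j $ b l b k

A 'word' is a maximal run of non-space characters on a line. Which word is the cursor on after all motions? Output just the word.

After 1 (l): row=0 col=1 char='a'
After 2 (0): row=0 col=0 char='c'
After 3 (k): row=0 col=0 char='c'
After 4 (j): row=1 col=0 char='_'
After 5 ($): row=1 col=10 char='d'
After 6 (b): row=1 col=7 char='g'
After 7 (l): row=1 col=8 char='o'
After 8 (b): row=1 col=7 char='g'
After 9 (k): row=0 col=7 char='e'

Answer: fire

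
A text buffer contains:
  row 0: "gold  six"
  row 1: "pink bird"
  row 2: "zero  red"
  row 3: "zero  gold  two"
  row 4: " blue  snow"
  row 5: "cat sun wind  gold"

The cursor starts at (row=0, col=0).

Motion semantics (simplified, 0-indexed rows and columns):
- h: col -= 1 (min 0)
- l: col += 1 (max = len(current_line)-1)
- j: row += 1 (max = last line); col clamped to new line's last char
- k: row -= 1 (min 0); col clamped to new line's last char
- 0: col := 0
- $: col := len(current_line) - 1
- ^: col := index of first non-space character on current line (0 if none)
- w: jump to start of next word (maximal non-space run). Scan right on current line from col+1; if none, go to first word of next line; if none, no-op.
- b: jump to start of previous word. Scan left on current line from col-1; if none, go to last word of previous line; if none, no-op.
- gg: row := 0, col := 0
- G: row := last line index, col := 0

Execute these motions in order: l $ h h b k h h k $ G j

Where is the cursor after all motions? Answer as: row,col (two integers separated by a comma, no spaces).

Answer: 5,0

Derivation:
After 1 (l): row=0 col=1 char='o'
After 2 ($): row=0 col=8 char='x'
After 3 (h): row=0 col=7 char='i'
After 4 (h): row=0 col=6 char='s'
After 5 (b): row=0 col=0 char='g'
After 6 (k): row=0 col=0 char='g'
After 7 (h): row=0 col=0 char='g'
After 8 (h): row=0 col=0 char='g'
After 9 (k): row=0 col=0 char='g'
After 10 ($): row=0 col=8 char='x'
After 11 (G): row=5 col=0 char='c'
After 12 (j): row=5 col=0 char='c'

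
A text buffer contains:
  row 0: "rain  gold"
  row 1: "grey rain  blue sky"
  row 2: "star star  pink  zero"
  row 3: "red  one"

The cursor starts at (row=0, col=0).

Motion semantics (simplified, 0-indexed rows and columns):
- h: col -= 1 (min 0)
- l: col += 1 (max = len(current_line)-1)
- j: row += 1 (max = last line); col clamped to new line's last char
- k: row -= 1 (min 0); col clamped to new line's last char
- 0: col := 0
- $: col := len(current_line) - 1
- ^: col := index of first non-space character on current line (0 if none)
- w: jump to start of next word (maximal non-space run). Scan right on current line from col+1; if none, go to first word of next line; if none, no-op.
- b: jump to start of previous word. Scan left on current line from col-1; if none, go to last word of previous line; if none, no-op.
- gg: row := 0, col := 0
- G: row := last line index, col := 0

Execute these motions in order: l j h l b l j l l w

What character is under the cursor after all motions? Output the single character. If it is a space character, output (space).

Answer: s

Derivation:
After 1 (l): row=0 col=1 char='a'
After 2 (j): row=1 col=1 char='r'
After 3 (h): row=1 col=0 char='g'
After 4 (l): row=1 col=1 char='r'
After 5 (b): row=1 col=0 char='g'
After 6 (l): row=1 col=1 char='r'
After 7 (j): row=2 col=1 char='t'
After 8 (l): row=2 col=2 char='a'
After 9 (l): row=2 col=3 char='r'
After 10 (w): row=2 col=5 char='s'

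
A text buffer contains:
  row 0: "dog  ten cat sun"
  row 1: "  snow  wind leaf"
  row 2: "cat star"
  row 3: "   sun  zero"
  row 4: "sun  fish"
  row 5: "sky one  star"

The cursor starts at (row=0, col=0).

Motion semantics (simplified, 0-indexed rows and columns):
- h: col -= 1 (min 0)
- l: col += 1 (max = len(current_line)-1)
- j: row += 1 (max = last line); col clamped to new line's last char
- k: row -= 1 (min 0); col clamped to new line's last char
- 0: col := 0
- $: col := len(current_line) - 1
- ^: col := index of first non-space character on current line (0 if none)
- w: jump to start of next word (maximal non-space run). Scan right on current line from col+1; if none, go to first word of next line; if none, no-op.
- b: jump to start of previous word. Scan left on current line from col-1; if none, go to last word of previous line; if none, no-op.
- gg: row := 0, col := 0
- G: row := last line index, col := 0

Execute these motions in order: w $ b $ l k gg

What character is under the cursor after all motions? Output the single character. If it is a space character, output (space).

Answer: d

Derivation:
After 1 (w): row=0 col=5 char='t'
After 2 ($): row=0 col=15 char='n'
After 3 (b): row=0 col=13 char='s'
After 4 ($): row=0 col=15 char='n'
After 5 (l): row=0 col=15 char='n'
After 6 (k): row=0 col=15 char='n'
After 7 (gg): row=0 col=0 char='d'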